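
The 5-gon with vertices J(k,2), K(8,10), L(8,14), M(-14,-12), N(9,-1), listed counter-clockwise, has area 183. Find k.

The doubled signed area Σ (x_i y_{i+1} − x_{i+1} y_i) is linear in k.
With k=0 it equals 256; the coefficient of k is 11 (from the two edges through J).
So 11·k + 256 = 2·183 = 366 ⇒ k = 10.

10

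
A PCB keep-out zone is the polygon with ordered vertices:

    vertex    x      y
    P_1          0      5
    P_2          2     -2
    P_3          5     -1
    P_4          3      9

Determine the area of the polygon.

30.5

Apply the shoelace formula: 2A = Σ (x_i·y_{i+1} − x_{i+1}·y_i), indices taken mod 4.
Σ = (-10) + (8) + (48) + (15) = 61
Area = |Σ|/2 = 30.5.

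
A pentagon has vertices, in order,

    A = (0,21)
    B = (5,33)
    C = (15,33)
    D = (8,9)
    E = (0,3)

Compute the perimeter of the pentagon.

76

|AB| = √((5)² + (12)²) = √169 = 13
|BC| = √((10)² + (0)²) = √100 = 10
|CD| = √((-7)² + (-24)²) = √625 = 25
|DE| = √((-8)² + (-6)²) = √100 = 10
|EA| = √((0)² + (18)²) = √324 = 18
Perimeter = 13 + 10 + 25 + 10 + 18 = 76.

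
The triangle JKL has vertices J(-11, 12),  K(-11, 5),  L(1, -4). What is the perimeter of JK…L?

|JK| = √((0)² + (-7)²) = √49 = 7
|KL| = √((12)² + (-9)²) = √225 = 15
|LJ| = √((-12)² + (16)²) = √400 = 20
Perimeter = 7 + 15 + 20 = 42.

42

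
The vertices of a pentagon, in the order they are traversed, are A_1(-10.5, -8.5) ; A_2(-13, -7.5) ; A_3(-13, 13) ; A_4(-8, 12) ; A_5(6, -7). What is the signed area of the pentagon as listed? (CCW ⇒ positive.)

-245.375

Apply the surveyor's formula: 2A = Σ (x_i·y_{i+1} − x_{i+1}·y_i), indices taken mod 5.
Σ = (-31.75) + (-266.5) + (-52) + (-16) + (-124.5) = -490.75
Signed area = Σ/2 = -245.375 (negative ⇒ clockwise traversal).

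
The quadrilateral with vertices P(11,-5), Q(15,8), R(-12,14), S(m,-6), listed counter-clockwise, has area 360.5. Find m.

Write out the shoelace sum; only the two edges meeting at S involve m:
2·Area = [((-12)·(-6) − m·14) + (m·(-5) − 11·(-6))] + 469
       = -19·m + 607 = 721
⇒ m = -6.

-6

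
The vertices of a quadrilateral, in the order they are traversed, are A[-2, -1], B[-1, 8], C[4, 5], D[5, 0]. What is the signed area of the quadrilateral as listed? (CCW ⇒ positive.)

-42

A→B: (-2)(8) − (-1)(-1) = -17
B→C: (-1)(5) − (4)(8) = -37
C→D: (4)(0) − (5)(5) = -25
D→A: (5)(-1) − (-2)(0) = -5
Σ = -84
Signed area = Σ/2 = -42 (negative ⇒ clockwise traversal).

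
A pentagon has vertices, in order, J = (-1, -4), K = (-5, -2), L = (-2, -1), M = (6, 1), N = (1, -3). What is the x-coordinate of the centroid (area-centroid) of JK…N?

Apply the surveyor's formula. First the cross-terms c_i = x_i·y_{i+1} − x_{i+1}·y_i:
  -18, 1, 4, -19, -7  ⇒  2A = -39, A = -19.5.
Then Σ (x_i + x_{i+1})·c_i = -16, so x̄ = -16 / (6·(-19.5)) = 16/117.

16/117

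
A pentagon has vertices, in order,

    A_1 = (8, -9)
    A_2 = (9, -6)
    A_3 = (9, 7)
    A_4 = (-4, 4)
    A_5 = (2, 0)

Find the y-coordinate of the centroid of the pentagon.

Apply the surveyor's formula. First the cross-terms c_i = x_i·y_{i+1} − x_{i+1}·y_i:
  33, 117, 64, -8, -18  ⇒  2A = 188, A = 94.
Then Σ (y_i + y_{i+1})·c_i = 456, so ȳ = 456 / (6·94) = 38/47.

38/47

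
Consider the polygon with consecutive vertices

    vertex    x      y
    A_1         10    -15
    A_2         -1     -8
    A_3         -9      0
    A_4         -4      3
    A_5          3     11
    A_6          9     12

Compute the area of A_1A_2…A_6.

282.5

A_1→A_2: (10)(-8) − (-1)(-15) = -95
A_2→A_3: (-1)(0) − (-9)(-8) = -72
A_3→A_4: (-9)(3) − (-4)(0) = -27
A_4→A_5: (-4)(11) − (3)(3) = -53
A_5→A_6: (3)(12) − (9)(11) = -63
A_6→A_1: (9)(-15) − (10)(12) = -255
Σ = -565
Area = |Σ|/2 = 282.5.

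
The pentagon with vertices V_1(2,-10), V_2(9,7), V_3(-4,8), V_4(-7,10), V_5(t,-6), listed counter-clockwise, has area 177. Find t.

-4

Write out the shoelace sum; only the two edges meeting at V_5 involve t:
2·Area = [((-7)·(-6) − t·10) + (t·(-10) − 2·(-6))] + 220
       = -20·t + 274 = 354
⇒ t = -4.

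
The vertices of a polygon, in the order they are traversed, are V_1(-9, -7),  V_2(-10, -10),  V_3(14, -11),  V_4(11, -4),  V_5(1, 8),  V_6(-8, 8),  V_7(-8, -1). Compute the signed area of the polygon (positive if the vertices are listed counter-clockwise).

Apply the shoelace (surveyor's) formula: 2A = Σ (x_i·y_{i+1} − x_{i+1}·y_i), indices taken mod 7.
Σ = (20) + (250) + (65) + (92) + (72) + (72) + (47) = 618
Signed area = Σ/2 = 309 (positive ⇒ counter-clockwise traversal).

309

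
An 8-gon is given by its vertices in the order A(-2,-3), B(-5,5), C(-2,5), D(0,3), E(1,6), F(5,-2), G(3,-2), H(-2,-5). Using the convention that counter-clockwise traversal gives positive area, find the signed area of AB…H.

Σ = (-25) + (-15) + (-6) + (-3) + (-32) + (-4) + (-19) + (-4) = -108
Signed area = Σ/2 = -54 (negative ⇒ clockwise traversal).

-54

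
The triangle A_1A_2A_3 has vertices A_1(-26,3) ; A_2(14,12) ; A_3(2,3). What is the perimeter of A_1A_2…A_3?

|A_1A_2| = √((40)² + (9)²) = √1681 = 41
|A_2A_3| = √((-12)² + (-9)²) = √225 = 15
|A_3A_1| = √((-28)² + (0)²) = √784 = 28
Perimeter = 41 + 15 + 28 = 84.

84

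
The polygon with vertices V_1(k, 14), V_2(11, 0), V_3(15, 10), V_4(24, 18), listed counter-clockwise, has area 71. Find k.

The doubled signed area Σ (x_i y_{i+1} − x_{i+1} y_i) is linear in k.
With k=0 it equals 322; the coefficient of k is -18 (from the two edges through V_1).
So -18·k + 322 = 2·71 = 142 ⇒ k = 10.

10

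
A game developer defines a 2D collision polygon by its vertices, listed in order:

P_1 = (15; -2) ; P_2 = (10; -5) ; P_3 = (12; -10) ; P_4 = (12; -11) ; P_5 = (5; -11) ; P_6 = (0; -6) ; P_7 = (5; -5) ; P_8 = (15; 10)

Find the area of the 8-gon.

119.5

Σ = (-55) + (-40) + (-12) + (-77) + (-30) + (30) + (125) + (-180) = -239
Area = |Σ|/2 = 119.5.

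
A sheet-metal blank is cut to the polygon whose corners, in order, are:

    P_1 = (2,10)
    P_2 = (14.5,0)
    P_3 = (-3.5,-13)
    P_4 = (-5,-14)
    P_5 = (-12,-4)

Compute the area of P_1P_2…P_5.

304.75

Apply the shoelace formula: 2A = Σ (x_i·y_{i+1} − x_{i+1}·y_i), indices taken mod 5.
Σ = (-145) + (-188.5) + (-16) + (-148) + (-112) = -609.5
Area = |Σ|/2 = 304.75.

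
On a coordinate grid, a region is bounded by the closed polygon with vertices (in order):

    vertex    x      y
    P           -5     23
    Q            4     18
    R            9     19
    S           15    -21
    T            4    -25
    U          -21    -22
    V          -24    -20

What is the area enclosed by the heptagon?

Apply the shoelace formula: 2A = Σ (x_i·y_{i+1} − x_{i+1}·y_i), indices taken mod 7.
Σ = (-182) + (-86) + (-474) + (-291) + (-613) + (-108) + (-652) = -2406
Area = |Σ|/2 = 1203.

1203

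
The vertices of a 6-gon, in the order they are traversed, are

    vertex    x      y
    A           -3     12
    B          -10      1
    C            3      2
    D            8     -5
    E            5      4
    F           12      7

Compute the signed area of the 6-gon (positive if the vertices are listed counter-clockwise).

Apply the surveyor's formula: 2A = Σ (x_i·y_{i+1} − x_{i+1}·y_i), indices taken mod 6.
Σ = (117) + (-23) + (-31) + (57) + (-13) + (165) = 272
Signed area = Σ/2 = 136 (positive ⇒ counter-clockwise traversal).

136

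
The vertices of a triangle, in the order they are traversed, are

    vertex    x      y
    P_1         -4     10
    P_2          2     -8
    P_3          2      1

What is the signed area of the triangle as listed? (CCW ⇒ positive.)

27

Apply the surveyor's formula: 2A = Σ (x_i·y_{i+1} − x_{i+1}·y_i), indices taken mod 3.
Σ = (12) + (18) + (24) = 54
Signed area = Σ/2 = 27 (positive ⇒ counter-clockwise traversal).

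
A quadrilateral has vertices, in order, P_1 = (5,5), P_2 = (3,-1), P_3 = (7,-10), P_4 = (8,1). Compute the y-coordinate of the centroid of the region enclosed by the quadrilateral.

Apply the shoelace (surveyor's) formula. First the cross-terms c_i = x_i·y_{i+1} − x_{i+1}·y_i:
  -20, -23, 87, 35  ⇒  2A = 79, A = 39.5.
Then Σ (y_i + y_{i+1})·c_i = -400, so ȳ = -400 / (6·39.5) = -400/237.

-400/237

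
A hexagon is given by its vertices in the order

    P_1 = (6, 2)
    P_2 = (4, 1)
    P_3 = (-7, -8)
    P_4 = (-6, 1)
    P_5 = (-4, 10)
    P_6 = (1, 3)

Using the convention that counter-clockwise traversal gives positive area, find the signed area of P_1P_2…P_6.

-88

Apply the surveyor's formula: 2A = Σ (x_i·y_{i+1} − x_{i+1}·y_i), indices taken mod 6.
P_1→P_2: (6)(1) − (4)(2) = -2
P_2→P_3: (4)(-8) − (-7)(1) = -25
P_3→P_4: (-7)(1) − (-6)(-8) = -55
P_4→P_5: (-6)(10) − (-4)(1) = -56
P_5→P_6: (-4)(3) − (1)(10) = -22
P_6→P_1: (1)(2) − (6)(3) = -16
Σ = -176
Signed area = Σ/2 = -88 (negative ⇒ clockwise traversal).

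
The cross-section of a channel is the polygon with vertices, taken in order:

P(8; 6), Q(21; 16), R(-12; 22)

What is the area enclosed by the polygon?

Apply the shoelace formula: 2A = Σ (x_i·y_{i+1} − x_{i+1}·y_i), indices taken mod 3.
P→Q: (8)(16) − (21)(6) = 2
Q→R: (21)(22) − (-12)(16) = 654
R→P: (-12)(6) − (8)(22) = -248
Σ = 408
Area = |Σ|/2 = 204.

204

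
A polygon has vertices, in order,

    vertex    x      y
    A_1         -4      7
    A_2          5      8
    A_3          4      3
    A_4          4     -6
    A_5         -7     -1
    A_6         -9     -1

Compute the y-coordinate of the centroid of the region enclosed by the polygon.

Apply the surveyor's formula. First the cross-terms c_i = x_i·y_{i+1} − x_{i+1}·y_i:
  -67, -17, -36, -46, -2, -67  ⇒  2A = -235, A = -117.5.
Then Σ (y_i + y_{i+1})·c_i = -1160, so ȳ = -1160 / (6·(-117.5)) = 232/141.

232/141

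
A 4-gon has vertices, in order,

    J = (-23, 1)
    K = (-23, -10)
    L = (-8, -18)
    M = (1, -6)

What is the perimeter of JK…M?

68

|JK| = √((0)² + (-11)²) = √121 = 11
|KL| = √((15)² + (-8)²) = √289 = 17
|LM| = √((9)² + (12)²) = √225 = 15
|MJ| = √((-24)² + (7)²) = √625 = 25
Perimeter = 11 + 17 + 15 + 25 = 68.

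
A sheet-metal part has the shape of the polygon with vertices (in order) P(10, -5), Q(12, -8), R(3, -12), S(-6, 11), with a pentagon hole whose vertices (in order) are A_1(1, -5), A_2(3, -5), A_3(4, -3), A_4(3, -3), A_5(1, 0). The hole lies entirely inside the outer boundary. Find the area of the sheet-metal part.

121.5

Outer boundary:
Apply the shoelace (surveyor's) formula: 2A = Σ (x_i·y_{i+1} − x_{i+1}·y_i), indices taken mod 4.
P→Q: (10)(-8) − (12)(-5) = -20
Q→R: (12)(-12) − (3)(-8) = -120
R→S: (3)(11) − (-6)(-12) = -39
S→P: (-6)(-5) − (10)(11) = -80
Σ = -259
Area = |Σ|/2 = 129.5.
Hole:
Apply the shoelace formula: 2A = Σ (x_i·y_{i+1} − x_{i+1}·y_i), indices taken mod 5.
Σ = (10) + (11) + (-3) + (3) + (-5) = 16
Area = |Σ|/2 = 8.
Net area = 129.5 − 8 = 121.5.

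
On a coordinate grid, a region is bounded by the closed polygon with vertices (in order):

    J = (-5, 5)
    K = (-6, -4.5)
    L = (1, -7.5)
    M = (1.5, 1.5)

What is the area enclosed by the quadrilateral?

64.875

Apply the shoelace formula: 2A = Σ (x_i·y_{i+1} − x_{i+1}·y_i), indices taken mod 4.
J→K: (-5)(-4.5) − (-6)(5) = 52.5
K→L: (-6)(-7.5) − (1)(-4.5) = 49.5
L→M: (1)(1.5) − (1.5)(-7.5) = 12.75
M→J: (1.5)(5) − (-5)(1.5) = 15
Σ = 129.75
Area = |Σ|/2 = 64.875.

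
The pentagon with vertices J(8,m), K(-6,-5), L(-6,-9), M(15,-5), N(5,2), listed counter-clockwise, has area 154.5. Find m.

11

The doubled signed area Σ (x_i y_{i+1} − x_{i+1} y_i) is linear in m.
With m=0 it equals 188; the coefficient of m is 11 (from the two edges through J).
So 11·m + 188 = 2·154.5 = 309 ⇒ m = 11.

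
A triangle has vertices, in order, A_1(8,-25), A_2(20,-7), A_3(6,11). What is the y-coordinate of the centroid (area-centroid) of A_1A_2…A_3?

-7

Apply the shoelace formula. First the cross-terms c_i = x_i·y_{i+1} − x_{i+1}·y_i:
  444, 262, -238  ⇒  2A = 468, A = 234.
Then Σ (y_i + y_{i+1})·c_i = -9828, so ȳ = -9828 / (6·234) = -7.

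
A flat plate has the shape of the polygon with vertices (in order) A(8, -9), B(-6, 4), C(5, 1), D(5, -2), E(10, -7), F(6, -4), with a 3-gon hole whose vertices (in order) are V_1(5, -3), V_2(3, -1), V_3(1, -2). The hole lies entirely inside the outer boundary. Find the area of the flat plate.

46

Outer boundary:
Apply the shoelace (surveyor's) formula: 2A = Σ (x_i·y_{i+1} − x_{i+1}·y_i), indices taken mod 6.
Σ = (-22) + (-26) + (-15) + (-15) + (2) + (-22) = -98
Area = |Σ|/2 = 49.
Hole:
V_1→V_2: (5)(-1) − (3)(-3) = 4
V_2→V_3: (3)(-2) − (1)(-1) = -5
V_3→V_1: (1)(-3) − (5)(-2) = 7
Σ = 6
Area = |Σ|/2 = 3.
Net area = 49 − 3 = 46.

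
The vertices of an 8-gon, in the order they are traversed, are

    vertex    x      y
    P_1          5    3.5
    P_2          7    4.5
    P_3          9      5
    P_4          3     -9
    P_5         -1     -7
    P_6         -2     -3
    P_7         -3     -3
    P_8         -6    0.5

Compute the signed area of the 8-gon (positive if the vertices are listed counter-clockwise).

Apply Gauss's area formula: 2A = Σ (x_i·y_{i+1} − x_{i+1}·y_i), indices taken mod 8.
Σ = (-2) + (-5.5) + (-96) + (-30) + (-11) + (-3) + (-19.5) + (-23.5) = -190.5
Signed area = Σ/2 = -95.25 (negative ⇒ clockwise traversal).

-95.25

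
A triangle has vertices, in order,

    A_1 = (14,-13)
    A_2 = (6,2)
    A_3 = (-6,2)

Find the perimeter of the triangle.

54

|A_1A_2| = √((-8)² + (15)²) = √289 = 17
|A_2A_3| = √((-12)² + (0)²) = √144 = 12
|A_3A_1| = √((20)² + (-15)²) = √625 = 25
Perimeter = 17 + 12 + 25 = 54.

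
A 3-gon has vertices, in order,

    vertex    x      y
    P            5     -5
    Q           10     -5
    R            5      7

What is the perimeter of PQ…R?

30

|PQ| = √((5)² + (0)²) = √25 = 5
|QR| = √((-5)² + (12)²) = √169 = 13
|RP| = √((0)² + (-12)²) = √144 = 12
Perimeter = 5 + 13 + 12 = 30.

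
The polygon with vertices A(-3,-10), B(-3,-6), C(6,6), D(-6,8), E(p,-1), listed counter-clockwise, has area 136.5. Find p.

-10

The doubled signed area Σ (x_i y_{i+1} − x_{i+1} y_i) is linear in p.
With p=0 it equals 93; the coefficient of p is -18 (from the two edges through E).
So -18·p + 93 = 2·136.5 = 273 ⇒ p = -10.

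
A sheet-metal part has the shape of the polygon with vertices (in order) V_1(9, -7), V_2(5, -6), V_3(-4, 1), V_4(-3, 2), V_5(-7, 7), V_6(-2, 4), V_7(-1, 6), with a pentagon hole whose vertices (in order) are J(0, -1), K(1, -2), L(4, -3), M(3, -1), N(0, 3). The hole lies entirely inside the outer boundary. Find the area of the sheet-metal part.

49.5

Outer boundary:
Apply the shoelace (surveyor's) formula: 2A = Σ (x_i·y_{i+1} − x_{i+1}·y_i), indices taken mod 7.
V_1→V_2: (9)(-6) − (5)(-7) = -19
V_2→V_3: (5)(1) − (-4)(-6) = -19
V_3→V_4: (-4)(2) − (-3)(1) = -5
V_4→V_5: (-3)(7) − (-7)(2) = -7
V_5→V_6: (-7)(4) − (-2)(7) = -14
V_6→V_7: (-2)(6) − (-1)(4) = -8
V_7→V_1: (-1)(-7) − (9)(6) = -47
Σ = -119
Area = |Σ|/2 = 59.5.
Hole:
Apply Gauss's area formula: 2A = Σ (x_i·y_{i+1} − x_{i+1}·y_i), indices taken mod 5.
Cross-terms: 1, 5, 5, 9, 0  ⇒  Σ = 20
Area = |Σ|/2 = 10.
Net area = 59.5 − 10 = 49.5.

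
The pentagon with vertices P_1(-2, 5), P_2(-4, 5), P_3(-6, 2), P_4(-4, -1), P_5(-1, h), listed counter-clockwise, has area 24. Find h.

The doubled signed area Σ (x_i y_{i+1} − x_{i+1} y_i) is linear in h.
With h=0 it equals 40; the coefficient of h is -2 (from the two edges through P_5).
So -2·h + 40 = 2·24 = 48 ⇒ h = -4.

-4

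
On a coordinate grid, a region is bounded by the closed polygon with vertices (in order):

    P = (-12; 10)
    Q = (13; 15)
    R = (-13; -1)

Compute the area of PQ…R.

135

P→Q: (-12)(15) − (13)(10) = -310
Q→R: (13)(-1) − (-13)(15) = 182
R→P: (-13)(10) − (-12)(-1) = -142
Σ = -270
Area = |Σ|/2 = 135.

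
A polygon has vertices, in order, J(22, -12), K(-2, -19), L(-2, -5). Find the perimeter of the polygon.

64

|JK| = √((-24)² + (-7)²) = √625 = 25
|KL| = √((0)² + (14)²) = √196 = 14
|LJ| = √((24)² + (-7)²) = √625 = 25
Perimeter = 25 + 14 + 25 = 64.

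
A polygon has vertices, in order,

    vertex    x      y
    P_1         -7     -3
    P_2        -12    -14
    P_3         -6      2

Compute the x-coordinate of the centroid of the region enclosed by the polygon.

-25/3

Apply Gauss's area formula. First the cross-terms c_i = x_i·y_{i+1} − x_{i+1}·y_i:
  62, -108, 32  ⇒  2A = -14, A = -7.
Then Σ (x_i + x_{i+1})·c_i = 350, so x̄ = 350 / (6·(-7)) = -25/3.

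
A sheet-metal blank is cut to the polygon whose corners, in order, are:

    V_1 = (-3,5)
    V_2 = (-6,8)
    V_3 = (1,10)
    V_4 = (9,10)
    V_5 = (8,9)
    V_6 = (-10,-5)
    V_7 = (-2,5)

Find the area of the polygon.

73

V_1→V_2: (-3)(8) − (-6)(5) = 6
V_2→V_3: (-6)(10) − (1)(8) = -68
V_3→V_4: (1)(10) − (9)(10) = -80
V_4→V_5: (9)(9) − (8)(10) = 1
V_5→V_6: (8)(-5) − (-10)(9) = 50
V_6→V_7: (-10)(5) − (-2)(-5) = -60
V_7→V_1: (-2)(5) − (-3)(5) = 5
Σ = -146
Area = |Σ|/2 = 73.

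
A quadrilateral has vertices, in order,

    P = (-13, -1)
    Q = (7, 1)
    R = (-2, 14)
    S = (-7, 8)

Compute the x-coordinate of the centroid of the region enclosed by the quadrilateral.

-346/123

Apply Gauss's area formula. First the cross-terms c_i = x_i·y_{i+1} − x_{i+1}·y_i:
  -6, 100, 82, 111  ⇒  2A = 287, A = 143.5.
Then Σ (x_i + x_{i+1})·c_i = -2422, so x̄ = -2422 / (6·143.5) = -346/123.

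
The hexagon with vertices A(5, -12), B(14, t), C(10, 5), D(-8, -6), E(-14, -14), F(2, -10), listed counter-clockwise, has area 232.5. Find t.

The doubled signed area Σ (x_i y_{i+1} − x_{i+1} y_i) is linear in t.
With t=0 it equals 440; the coefficient of t is -5 (from the two edges through B).
So -5·t + 440 = 2·232.5 = 465 ⇒ t = -5.

-5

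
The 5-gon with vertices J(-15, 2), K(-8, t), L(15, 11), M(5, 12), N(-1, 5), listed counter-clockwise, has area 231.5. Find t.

Write out the shoelace sum; only the two edges meeting at K involve t:
2·Area = [((-15)·t − (-8)·2) + ((-8)·11 − 15·t)] + 235
       = -30·t + 163 = 463
⇒ t = -10.

-10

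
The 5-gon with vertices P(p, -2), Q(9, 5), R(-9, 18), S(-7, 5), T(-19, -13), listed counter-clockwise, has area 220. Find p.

The doubled signed area Σ (x_i y_{i+1} − x_{i+1} y_i) is linear in p.
With p=0 it equals 530; the coefficient of p is 18 (from the two edges through P).
So 18·p + 530 = 2·220 = 440 ⇒ p = -5.

-5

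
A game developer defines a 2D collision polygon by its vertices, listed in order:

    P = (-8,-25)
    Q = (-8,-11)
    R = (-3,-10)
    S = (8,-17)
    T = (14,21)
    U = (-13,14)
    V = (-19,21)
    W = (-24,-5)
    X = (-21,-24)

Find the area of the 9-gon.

1168.5

Apply the surveyor's formula: 2A = Σ (x_i·y_{i+1} − x_{i+1}·y_i), indices taken mod 9.
Σ = (-112) + (47) + (131) + (406) + (469) + (-7) + (599) + (471) + (333) = 2337
Area = |Σ|/2 = 1168.5.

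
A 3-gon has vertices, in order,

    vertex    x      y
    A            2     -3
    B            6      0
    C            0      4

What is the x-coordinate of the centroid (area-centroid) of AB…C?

8/3

Apply the shoelace formula. First the cross-terms c_i = x_i·y_{i+1} − x_{i+1}·y_i:
  18, 24, -8  ⇒  2A = 34, A = 17.
Then Σ (x_i + x_{i+1})·c_i = 272, so x̄ = 272 / (6·17) = 8/3.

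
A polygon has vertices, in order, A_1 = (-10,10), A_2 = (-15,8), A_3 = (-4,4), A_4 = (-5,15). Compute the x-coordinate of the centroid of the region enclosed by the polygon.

Apply Gauss's area formula. First the cross-terms c_i = x_i·y_{i+1} − x_{i+1}·y_i:
  70, -28, -40, 100  ⇒  2A = 102, A = 51.
Then Σ (x_i + x_{i+1})·c_i = -2358, so x̄ = -2358 / (6·51) = -131/17.

-131/17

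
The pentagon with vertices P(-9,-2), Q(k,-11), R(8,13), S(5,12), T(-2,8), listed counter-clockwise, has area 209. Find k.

4

The doubled signed area Σ (x_i y_{i+1} − x_{i+1} y_i) is linear in k.
With k=0 it equals 358; the coefficient of k is 15 (from the two edges through Q).
So 15·k + 358 = 2·209 = 418 ⇒ k = 4.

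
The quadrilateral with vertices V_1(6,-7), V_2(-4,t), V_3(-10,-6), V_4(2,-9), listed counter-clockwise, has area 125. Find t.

Write out the shoelace sum; only the two edges meeting at V_2 involve t:
2·Area = [(6·t − (-4)·(-7)) + ((-4)·(-6) − (-10)·t)] + 142
       = 16·t + 138 = 250
⇒ t = 7.

7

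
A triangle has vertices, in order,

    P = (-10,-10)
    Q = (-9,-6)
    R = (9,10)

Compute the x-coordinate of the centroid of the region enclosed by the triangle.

-10/3

Apply the surveyor's formula. First the cross-terms c_i = x_i·y_{i+1} − x_{i+1}·y_i:
  -30, -36, 10  ⇒  2A = -56, A = -28.
Then Σ (x_i + x_{i+1})·c_i = 560, so x̄ = 560 / (6·(-28)) = -10/3.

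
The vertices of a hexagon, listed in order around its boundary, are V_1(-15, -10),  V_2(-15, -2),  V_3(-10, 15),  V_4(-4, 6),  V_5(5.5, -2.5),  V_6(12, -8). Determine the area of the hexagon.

321

Apply the surveyor's formula: 2A = Σ (x_i·y_{i+1} − x_{i+1}·y_i), indices taken mod 6.
Σ = (-120) + (-245) + (0) + (-23) + (-14) + (-240) = -642
Area = |Σ|/2 = 321.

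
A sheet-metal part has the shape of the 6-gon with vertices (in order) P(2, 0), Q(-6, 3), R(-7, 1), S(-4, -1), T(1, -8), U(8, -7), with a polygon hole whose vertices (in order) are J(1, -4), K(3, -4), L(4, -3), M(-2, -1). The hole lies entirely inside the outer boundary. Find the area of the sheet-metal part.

61

Outer boundary:
Apply the surveyor's formula: 2A = Σ (x_i·y_{i+1} − x_{i+1}·y_i), indices taken mod 6.
Cross-terms: 6, 15, 11, 33, 57, 14  ⇒  Σ = 136
Area = |Σ|/2 = 68.
Hole:
Apply Gauss's area formula: 2A = Σ (x_i·y_{i+1} − x_{i+1}·y_i), indices taken mod 4.
Σ = (8) + (7) + (-10) + (9) = 14
Area = |Σ|/2 = 7.
Net area = 68 − 7 = 61.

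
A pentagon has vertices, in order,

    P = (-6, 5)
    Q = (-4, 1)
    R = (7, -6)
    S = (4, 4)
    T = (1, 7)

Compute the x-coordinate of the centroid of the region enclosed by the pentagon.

184/231

Apply the shoelace (surveyor's) formula. First the cross-terms c_i = x_i·y_{i+1} − x_{i+1}·y_i:
  14, 17, 52, 24, 47  ⇒  2A = 154, A = 77.
Then Σ (x_i + x_{i+1})·c_i = 368, so x̄ = 368 / (6·77) = 184/231.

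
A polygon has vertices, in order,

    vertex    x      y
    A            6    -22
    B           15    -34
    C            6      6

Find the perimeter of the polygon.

84

|AB| = √((9)² + (-12)²) = √225 = 15
|BC| = √((-9)² + (40)²) = √1681 = 41
|CA| = √((0)² + (-28)²) = √784 = 28
Perimeter = 15 + 41 + 28 = 84.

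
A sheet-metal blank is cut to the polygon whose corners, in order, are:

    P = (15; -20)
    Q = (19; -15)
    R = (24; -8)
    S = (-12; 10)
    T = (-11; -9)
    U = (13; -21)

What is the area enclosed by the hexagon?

564

Apply Gauss's area formula: 2A = Σ (x_i·y_{i+1} − x_{i+1}·y_i), indices taken mod 6.
Σ = (155) + (208) + (144) + (218) + (348) + (55) = 1128
Area = |Σ|/2 = 564.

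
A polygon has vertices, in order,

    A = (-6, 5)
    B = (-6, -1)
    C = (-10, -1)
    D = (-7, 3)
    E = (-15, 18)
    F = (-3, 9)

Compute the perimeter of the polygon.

52

|AB| = √((0)² + (-6)²) = √36 = 6
|BC| = √((-4)² + (0)²) = √16 = 4
|CD| = √((3)² + (4)²) = √25 = 5
|DE| = √((-8)² + (15)²) = √289 = 17
|EF| = √((12)² + (-9)²) = √225 = 15
|FA| = √((-3)² + (-4)²) = √25 = 5
Perimeter = 6 + 4 + 5 + 17 + 15 + 5 = 52.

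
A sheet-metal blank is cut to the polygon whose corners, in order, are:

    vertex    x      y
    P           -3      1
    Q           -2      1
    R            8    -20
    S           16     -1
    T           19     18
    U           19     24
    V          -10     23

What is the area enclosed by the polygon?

750

Σ = (-1) + (32) + (312) + (307) + (114) + (677) + (59) = 1500
Area = |Σ|/2 = 750.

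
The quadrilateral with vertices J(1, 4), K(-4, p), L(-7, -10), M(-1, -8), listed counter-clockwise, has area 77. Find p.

6

Write out the shoelace sum; only the two edges meeting at K involve p:
2·Area = [(1·p − (-4)·4) + ((-4)·(-10) − (-7)·p)] + 50
       = 8·p + 106 = 154
⇒ p = 6.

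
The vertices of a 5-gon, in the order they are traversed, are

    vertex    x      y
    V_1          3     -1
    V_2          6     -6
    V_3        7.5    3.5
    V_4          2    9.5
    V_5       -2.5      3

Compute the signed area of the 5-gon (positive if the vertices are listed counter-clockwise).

70.75

Apply the surveyor's formula: 2A = Σ (x_i·y_{i+1} − x_{i+1}·y_i), indices taken mod 5.
Σ = (-12) + (66) + (64.25) + (29.75) + (-6.5) = 141.5
Signed area = Σ/2 = 70.75 (positive ⇒ counter-clockwise traversal).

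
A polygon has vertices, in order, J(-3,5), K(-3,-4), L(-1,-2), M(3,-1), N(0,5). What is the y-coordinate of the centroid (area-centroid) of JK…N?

34/33

Apply Gauss's area formula. First the cross-terms c_i = x_i·y_{i+1} − x_{i+1}·y_i:
  27, 2, 7, 15, 15  ⇒  2A = 66, A = 33.
Then Σ (y_i + y_{i+1})·c_i = 204, so ȳ = 204 / (6·33) = 34/33.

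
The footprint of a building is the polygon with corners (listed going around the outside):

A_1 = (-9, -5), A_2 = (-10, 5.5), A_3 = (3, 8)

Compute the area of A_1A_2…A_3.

A_1→A_2: (-9)(5.5) − (-10)(-5) = -99.5
A_2→A_3: (-10)(8) − (3)(5.5) = -96.5
A_3→A_1: (3)(-5) − (-9)(8) = 57
Σ = -139
Area = |Σ|/2 = 69.5.

69.5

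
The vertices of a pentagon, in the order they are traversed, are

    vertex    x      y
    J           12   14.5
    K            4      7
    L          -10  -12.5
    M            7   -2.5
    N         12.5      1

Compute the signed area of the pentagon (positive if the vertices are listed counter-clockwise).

Apply the shoelace formula: 2A = Σ (x_i·y_{i+1} − x_{i+1}·y_i), indices taken mod 5.
Σ = (26) + (20) + (112.5) + (38.25) + (169.25) = 366
Signed area = Σ/2 = 183 (positive ⇒ counter-clockwise traversal).

183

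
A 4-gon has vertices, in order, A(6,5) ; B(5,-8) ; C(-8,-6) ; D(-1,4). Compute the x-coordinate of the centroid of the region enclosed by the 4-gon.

6/13

Apply the surveyor's formula. First the cross-terms c_i = x_i·y_{i+1} − x_{i+1}·y_i:
  -73, -94, -38, -29  ⇒  2A = -234, A = -117.
Then Σ (x_i + x_{i+1})·c_i = -324, so x̄ = -324 / (6·(-117)) = 6/13.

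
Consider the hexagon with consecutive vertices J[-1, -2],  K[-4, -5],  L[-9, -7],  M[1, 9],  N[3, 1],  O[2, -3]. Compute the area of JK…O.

69

Apply the surveyor's formula: 2A = Σ (x_i·y_{i+1} − x_{i+1}·y_i), indices taken mod 6.
Σ = (-3) + (-17) + (-74) + (-26) + (-11) + (-7) = -138
Area = |Σ|/2 = 69.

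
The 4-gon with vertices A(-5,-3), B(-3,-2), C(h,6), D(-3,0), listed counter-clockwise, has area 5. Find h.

0

Write out the shoelace sum; only the two edges meeting at C involve h:
2·Area = [((-3)·6 − h·(-2)) + (h·0 − (-3)·6)] + 10
       = 2·h + 10 = 10
⇒ h = 0.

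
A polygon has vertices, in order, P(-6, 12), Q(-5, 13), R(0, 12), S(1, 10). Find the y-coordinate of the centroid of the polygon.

35/3

Apply Gauss's area formula. First the cross-terms c_i = x_i·y_{i+1} − x_{i+1}·y_i:
  -18, -60, -12, 72  ⇒  2A = -18, A = -9.
Then Σ (y_i + y_{i+1})·c_i = -630, so ȳ = -630 / (6·(-9)) = 35/3.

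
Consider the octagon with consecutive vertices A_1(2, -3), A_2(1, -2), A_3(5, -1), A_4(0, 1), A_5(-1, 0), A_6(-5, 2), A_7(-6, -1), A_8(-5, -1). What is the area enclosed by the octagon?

23.5

Σ = (-1) + (9) + (5) + (1) + (-2) + (17) + (1) + (17) = 47
Area = |Σ|/2 = 23.5.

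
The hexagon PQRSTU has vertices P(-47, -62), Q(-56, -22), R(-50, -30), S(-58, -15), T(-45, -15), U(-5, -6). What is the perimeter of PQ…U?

|PQ| = √((-9)² + (40)²) = √1681 = 41
|QR| = √((6)² + (-8)²) = √100 = 10
|RS| = √((-8)² + (15)²) = √289 = 17
|ST| = √((13)² + (0)²) = √169 = 13
|TU| = √((40)² + (9)²) = √1681 = 41
|UP| = √((-42)² + (-56)²) = √4900 = 70
Perimeter = 41 + 10 + 17 + 13 + 41 + 70 = 192.

192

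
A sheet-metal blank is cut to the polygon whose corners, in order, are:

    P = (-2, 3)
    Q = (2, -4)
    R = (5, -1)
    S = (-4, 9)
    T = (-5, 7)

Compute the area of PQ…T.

Apply Gauss's area formula: 2A = Σ (x_i·y_{i+1} − x_{i+1}·y_i), indices taken mod 5.
Cross-terms: 2, 18, 41, 17, -1  ⇒  Σ = 77
Area = |Σ|/2 = 38.5.

38.5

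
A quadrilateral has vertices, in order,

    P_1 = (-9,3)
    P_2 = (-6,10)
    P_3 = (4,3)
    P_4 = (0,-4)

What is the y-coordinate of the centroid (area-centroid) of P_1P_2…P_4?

3

Apply the shoelace formula. First the cross-terms c_i = x_i·y_{i+1} − x_{i+1}·y_i:
  -72, -58, -16, -36  ⇒  2A = -182, A = -91.
Then Σ (y_i + y_{i+1})·c_i = -1638, so ȳ = -1638 / (6·(-91)) = 3.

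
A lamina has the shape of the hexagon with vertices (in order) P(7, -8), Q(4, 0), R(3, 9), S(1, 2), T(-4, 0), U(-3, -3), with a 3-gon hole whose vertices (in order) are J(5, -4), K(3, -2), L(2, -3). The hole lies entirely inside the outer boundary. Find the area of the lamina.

Outer boundary:
Apply Gauss's area formula: 2A = Σ (x_i·y_{i+1} − x_{i+1}·y_i), indices taken mod 6.
Cross-terms: 32, 36, -3, 8, 12, 45  ⇒  Σ = 130
Area = |Σ|/2 = 65.
Hole:
Apply the surveyor's formula: 2A = Σ (x_i·y_{i+1} − x_{i+1}·y_i), indices taken mod 3.
Cross-terms: 2, -5, 7  ⇒  Σ = 4
Area = |Σ|/2 = 2.
Net area = 65 − 2 = 63.

63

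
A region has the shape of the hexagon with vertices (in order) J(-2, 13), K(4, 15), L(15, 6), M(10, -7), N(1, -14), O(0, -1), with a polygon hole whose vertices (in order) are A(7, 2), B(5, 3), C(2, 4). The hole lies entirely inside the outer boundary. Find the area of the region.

Outer boundary:
Apply the shoelace (surveyor's) formula: 2A = Σ (x_i·y_{i+1} − x_{i+1}·y_i), indices taken mod 6.
Σ = (-82) + (-201) + (-165) + (-133) + (-1) + (-2) = -584
Area = |Σ|/2 = 292.
Hole:
Apply the shoelace formula: 2A = Σ (x_i·y_{i+1} − x_{i+1}·y_i), indices taken mod 3.
A→B: (7)(3) − (5)(2) = 11
B→C: (5)(4) − (2)(3) = 14
C→A: (2)(2) − (7)(4) = -24
Σ = 1
Area = |Σ|/2 = 0.5.
Net area = 292 − 0.5 = 291.5.

291.5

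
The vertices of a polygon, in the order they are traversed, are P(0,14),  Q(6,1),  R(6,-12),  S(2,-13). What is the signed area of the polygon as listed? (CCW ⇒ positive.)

-94

Cross-terms: -84, -78, -54, 28  ⇒  Σ = -188
Signed area = Σ/2 = -94 (negative ⇒ clockwise traversal).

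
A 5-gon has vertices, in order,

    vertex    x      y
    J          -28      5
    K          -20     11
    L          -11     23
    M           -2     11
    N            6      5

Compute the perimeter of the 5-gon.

84

|JK| = √((8)² + (6)²) = √100 = 10
|KL| = √((9)² + (12)²) = √225 = 15
|LM| = √((9)² + (-12)²) = √225 = 15
|MN| = √((8)² + (-6)²) = √100 = 10
|NJ| = √((-34)² + (0)²) = √1156 = 34
Perimeter = 10 + 15 + 15 + 10 + 34 = 84.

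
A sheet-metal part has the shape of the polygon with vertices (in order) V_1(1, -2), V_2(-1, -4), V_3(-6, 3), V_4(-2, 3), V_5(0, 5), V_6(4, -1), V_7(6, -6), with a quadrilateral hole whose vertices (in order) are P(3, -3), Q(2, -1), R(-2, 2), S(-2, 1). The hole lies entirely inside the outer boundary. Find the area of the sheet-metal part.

Outer boundary:
Σ = (-6) + (-27) + (-12) + (-10) + (-20) + (-18) + (-6) = -99
Area = |Σ|/2 = 49.5.
Hole:
Σ = (3) + (2) + (2) + (3) = 10
Area = |Σ|/2 = 5.
Net area = 49.5 − 5 = 44.5.

44.5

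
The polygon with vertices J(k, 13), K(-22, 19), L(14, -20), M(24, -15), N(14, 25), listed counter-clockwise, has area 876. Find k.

-5

Write out the shoelace sum; only the two edges meeting at J involve k:
2·Area = [(14·13 − k·25) + (k·19 − (-22)·13)] + 1254
       = -6·k + 1722 = 1752
⇒ k = -5.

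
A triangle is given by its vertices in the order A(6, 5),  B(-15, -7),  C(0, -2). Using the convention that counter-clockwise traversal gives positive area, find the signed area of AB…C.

37.5

Apply the shoelace (surveyor's) formula: 2A = Σ (x_i·y_{i+1} − x_{i+1}·y_i), indices taken mod 3.
Σ = (33) + (30) + (12) = 75
Signed area = Σ/2 = 37.5 (positive ⇒ counter-clockwise traversal).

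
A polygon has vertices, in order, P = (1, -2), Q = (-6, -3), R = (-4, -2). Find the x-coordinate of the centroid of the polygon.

-3

Apply the surveyor's formula. First the cross-terms c_i = x_i·y_{i+1} − x_{i+1}·y_i:
  -15, 0, 10  ⇒  2A = -5, A = -2.5.
Then Σ (x_i + x_{i+1})·c_i = 45, so x̄ = 45 / (6·(-2.5)) = -3.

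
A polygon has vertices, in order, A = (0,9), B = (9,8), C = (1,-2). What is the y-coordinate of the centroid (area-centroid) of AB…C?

5

Apply Gauss's area formula. First the cross-terms c_i = x_i·y_{i+1} − x_{i+1}·y_i:
  -81, -26, 9  ⇒  2A = -98, A = -49.
Then Σ (y_i + y_{i+1})·c_i = -1470, so ȳ = -1470 / (6·(-49)) = 5.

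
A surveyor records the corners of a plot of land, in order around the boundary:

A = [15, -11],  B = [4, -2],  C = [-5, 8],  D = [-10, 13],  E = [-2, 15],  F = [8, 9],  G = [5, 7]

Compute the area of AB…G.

Cross-terms: 14, 22, 15, -124, -138, 11, -160  ⇒  Σ = -360
Area = |Σ|/2 = 180.

180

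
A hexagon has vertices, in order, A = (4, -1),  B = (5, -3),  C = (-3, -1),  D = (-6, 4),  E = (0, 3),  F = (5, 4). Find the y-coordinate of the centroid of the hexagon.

88/93

Apply the shoelace formula. First the cross-terms c_i = x_i·y_{i+1} − x_{i+1}·y_i:
  -7, -14, -18, -18, -15, -21  ⇒  2A = -93, A = -46.5.
Then Σ (y_i + y_{i+1})·c_i = -264, so ȳ = -264 / (6·(-46.5)) = 88/93.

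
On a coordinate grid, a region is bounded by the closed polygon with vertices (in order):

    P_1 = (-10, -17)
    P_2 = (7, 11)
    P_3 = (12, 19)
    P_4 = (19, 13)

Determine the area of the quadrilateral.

P_1→P_2: (-10)(11) − (7)(-17) = 9
P_2→P_3: (7)(19) − (12)(11) = 1
P_3→P_4: (12)(13) − (19)(19) = -205
P_4→P_1: (19)(-17) − (-10)(13) = -193
Σ = -388
Area = |Σ|/2 = 194.

194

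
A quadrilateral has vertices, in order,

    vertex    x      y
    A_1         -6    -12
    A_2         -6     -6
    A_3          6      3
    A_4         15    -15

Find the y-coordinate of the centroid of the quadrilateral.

-352/47

Apply the shoelace formula. First the cross-terms c_i = x_i·y_{i+1} − x_{i+1}·y_i:
  -36, 18, -135, -270  ⇒  2A = -423, A = -211.5.
Then Σ (y_i + y_{i+1})·c_i = 9504, so ȳ = 9504 / (6·(-211.5)) = -352/47.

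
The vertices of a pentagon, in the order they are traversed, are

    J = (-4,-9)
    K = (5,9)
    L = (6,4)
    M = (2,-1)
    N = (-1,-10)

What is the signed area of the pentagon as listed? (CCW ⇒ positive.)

-45.5

Apply the shoelace (surveyor's) formula: 2A = Σ (x_i·y_{i+1} − x_{i+1}·y_i), indices taken mod 5.
Σ = (9) + (-34) + (-14) + (-21) + (-31) = -91
Signed area = Σ/2 = -45.5 (negative ⇒ clockwise traversal).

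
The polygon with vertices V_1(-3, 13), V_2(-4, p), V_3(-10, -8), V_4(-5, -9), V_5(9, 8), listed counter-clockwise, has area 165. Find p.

The doubled signed area Σ (x_i y_{i+1} − x_{i+1} y_i) is linear in p.
With p=0 it equals 316; the coefficient of p is 7 (from the two edges through V_2).
So 7·p + 316 = 2·165 = 330 ⇒ p = 2.

2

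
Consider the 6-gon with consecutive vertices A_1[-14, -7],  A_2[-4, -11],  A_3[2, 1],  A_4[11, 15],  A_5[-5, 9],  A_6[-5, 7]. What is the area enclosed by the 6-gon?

Σ = (126) + (18) + (19) + (174) + (10) + (133) = 480
Area = |Σ|/2 = 240.

240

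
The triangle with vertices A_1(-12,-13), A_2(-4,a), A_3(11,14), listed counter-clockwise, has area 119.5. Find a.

Write out the shoelace sum; only the two edges meeting at A_2 involve a:
2·Area = [((-12)·a − (-4)·(-13)) + ((-4)·14 − 11·a)] + 25
       = -23·a + -83 = 239
⇒ a = -14.

-14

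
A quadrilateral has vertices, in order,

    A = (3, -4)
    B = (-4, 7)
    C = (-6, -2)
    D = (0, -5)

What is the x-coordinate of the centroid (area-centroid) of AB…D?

Apply Gauss's area formula. First the cross-terms c_i = x_i·y_{i+1} − x_{i+1}·y_i:
  5, 50, 30, 15  ⇒  2A = 100, A = 50.
Then Σ (x_i + x_{i+1})·c_i = -640, so x̄ = -640 / (6·50) = -32/15.

-32/15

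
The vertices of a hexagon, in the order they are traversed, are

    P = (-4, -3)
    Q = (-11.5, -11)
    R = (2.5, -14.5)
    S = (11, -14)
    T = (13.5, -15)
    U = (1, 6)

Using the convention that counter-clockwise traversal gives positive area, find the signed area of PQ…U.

234.625

Apply the surveyor's formula: 2A = Σ (x_i·y_{i+1} − x_{i+1}·y_i), indices taken mod 6.
Σ = (9.5) + (194.25) + (124.5) + (24) + (96) + (21) = 469.25
Signed area = Σ/2 = 234.625 (positive ⇒ counter-clockwise traversal).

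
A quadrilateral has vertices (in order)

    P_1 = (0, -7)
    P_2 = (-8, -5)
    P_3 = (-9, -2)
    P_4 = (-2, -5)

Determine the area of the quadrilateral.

Apply the shoelace formula: 2A = Σ (x_i·y_{i+1} − x_{i+1}·y_i), indices taken mod 4.
P_1→P_2: (0)(-5) − (-8)(-7) = -56
P_2→P_3: (-8)(-2) − (-9)(-5) = -29
P_3→P_4: (-9)(-5) − (-2)(-2) = 41
P_4→P_1: (-2)(-7) − (0)(-5) = 14
Σ = -30
Area = |Σ|/2 = 15.

15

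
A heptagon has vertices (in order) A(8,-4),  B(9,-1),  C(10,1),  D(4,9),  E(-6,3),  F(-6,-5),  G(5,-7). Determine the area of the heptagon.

175

Σ = (28) + (19) + (86) + (66) + (48) + (67) + (36) = 350
Area = |Σ|/2 = 175.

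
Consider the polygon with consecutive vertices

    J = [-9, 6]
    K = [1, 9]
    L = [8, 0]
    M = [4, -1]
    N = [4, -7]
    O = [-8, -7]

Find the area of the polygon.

193

Apply Gauss's area formula: 2A = Σ (x_i·y_{i+1} − x_{i+1}·y_i), indices taken mod 6.
J→K: (-9)(9) − (1)(6) = -87
K→L: (1)(0) − (8)(9) = -72
L→M: (8)(-1) − (4)(0) = -8
M→N: (4)(-7) − (4)(-1) = -24
N→O: (4)(-7) − (-8)(-7) = -84
O→J: (-8)(6) − (-9)(-7) = -111
Σ = -386
Area = |Σ|/2 = 193.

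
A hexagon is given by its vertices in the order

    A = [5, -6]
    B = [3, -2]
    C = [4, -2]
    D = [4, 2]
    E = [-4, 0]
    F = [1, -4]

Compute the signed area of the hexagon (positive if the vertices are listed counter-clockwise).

Cross-terms: 8, 2, 16, 8, 16, 14  ⇒  Σ = 64
Signed area = Σ/2 = 32 (positive ⇒ counter-clockwise traversal).

32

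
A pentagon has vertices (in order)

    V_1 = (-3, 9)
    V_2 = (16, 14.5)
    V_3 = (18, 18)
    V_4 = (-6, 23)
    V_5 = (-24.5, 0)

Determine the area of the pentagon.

Σ = (-187.5) + (27) + (522) + (563.5) + (-220.5) = 704.5
Area = |Σ|/2 = 352.25.

352.25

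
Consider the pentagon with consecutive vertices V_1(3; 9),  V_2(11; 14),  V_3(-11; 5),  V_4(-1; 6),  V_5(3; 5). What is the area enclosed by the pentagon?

Apply the shoelace formula: 2A = Σ (x_i·y_{i+1} − x_{i+1}·y_i), indices taken mod 5.
Σ = (-57) + (209) + (-61) + (-23) + (12) = 80
Area = |Σ|/2 = 40.

40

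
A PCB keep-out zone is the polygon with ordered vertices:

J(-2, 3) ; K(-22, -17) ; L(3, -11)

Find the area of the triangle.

190

Apply Gauss's area formula: 2A = Σ (x_i·y_{i+1} − x_{i+1}·y_i), indices taken mod 3.
Σ = (100) + (293) + (-13) = 380
Area = |Σ|/2 = 190.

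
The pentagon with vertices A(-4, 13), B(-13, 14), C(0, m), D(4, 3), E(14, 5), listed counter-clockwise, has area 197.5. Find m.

-6

The doubled signed area Σ (x_i y_{i+1} − x_{i+1} y_i) is linear in m.
With m=0 it equals 293; the coefficient of m is -17 (from the two edges through C).
So -17·m + 293 = 2·197.5 = 395 ⇒ m = -6.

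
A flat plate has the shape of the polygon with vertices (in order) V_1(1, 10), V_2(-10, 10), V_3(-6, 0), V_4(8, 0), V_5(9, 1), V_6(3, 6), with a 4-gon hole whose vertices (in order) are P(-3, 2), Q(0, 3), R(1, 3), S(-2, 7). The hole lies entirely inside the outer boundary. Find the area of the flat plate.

Outer boundary:
Apply the shoelace formula: 2A = Σ (x_i·y_{i+1} − x_{i+1}·y_i), indices taken mod 6.
Cross-terms: 110, 60, 0, 8, 51, 24  ⇒  Σ = 253
Area = |Σ|/2 = 126.5.
Hole:
Apply the shoelace formula: 2A = Σ (x_i·y_{i+1} − x_{i+1}·y_i), indices taken mod 4.
P→Q: (-3)(3) − (0)(2) = -9
Q→R: (0)(3) − (1)(3) = -3
R→S: (1)(7) − (-2)(3) = 13
S→P: (-2)(2) − (-3)(7) = 17
Σ = 18
Area = |Σ|/2 = 9.
Net area = 126.5 − 9 = 117.5.

117.5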